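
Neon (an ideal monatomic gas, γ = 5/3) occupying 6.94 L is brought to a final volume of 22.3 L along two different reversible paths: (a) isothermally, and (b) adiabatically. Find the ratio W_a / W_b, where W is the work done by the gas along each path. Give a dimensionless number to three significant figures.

W_a / W_b ≈ 1.44

Path (a) isothermal: W = P₁V₁ ln(V₂/V₁) → W_a/(P₁V₁) = 1.167.
Path (b) adiabatic: W = P₁V₁(1 − (V₁/V₂)^(γ−1))/(γ−1) → W_b/(P₁V₁) = 0.8111.
W_a / W_b = 1.167 / 0.8111 = 1.439.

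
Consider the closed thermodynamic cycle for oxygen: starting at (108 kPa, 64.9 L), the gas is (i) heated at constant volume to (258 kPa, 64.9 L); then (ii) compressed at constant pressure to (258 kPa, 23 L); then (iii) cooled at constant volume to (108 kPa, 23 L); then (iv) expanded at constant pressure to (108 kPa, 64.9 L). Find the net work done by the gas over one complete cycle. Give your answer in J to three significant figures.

Constant-volume legs do no work.
W(ii) = (258)(23 − 64.9) = -10810 J; W(iv) = (108)(64.9 − 23) = 4525 J.
W_net = -10810 + 4525 = -6285 J (the counter-clockwise enclosed area).

W_net ≈ -6280 J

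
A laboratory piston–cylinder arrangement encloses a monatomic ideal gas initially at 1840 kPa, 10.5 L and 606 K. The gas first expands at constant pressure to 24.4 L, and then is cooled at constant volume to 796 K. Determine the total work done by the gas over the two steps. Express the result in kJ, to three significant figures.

Step 1 (isobaric): W = PΔV = (1840 kPa)(24.4 − 10.5 L) = 25576 J.
Step 2 (isochoric): W = 0 (constant volume).
W_total = 25576 + 0 = 25576 J.

W_total ≈ 25.6 kJ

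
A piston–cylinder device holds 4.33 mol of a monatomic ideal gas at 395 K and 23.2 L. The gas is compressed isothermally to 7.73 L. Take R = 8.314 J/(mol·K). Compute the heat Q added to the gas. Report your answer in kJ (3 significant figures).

Q ≈ -15.6 kJ

Isothermal ⇒ ΔU = 0, so Q = W = nRT ln(V₂/V₁).
Q = (4.33)(8.314)(395) ln(7.73/23.2) = 14220 × -1.099 = -15628 J.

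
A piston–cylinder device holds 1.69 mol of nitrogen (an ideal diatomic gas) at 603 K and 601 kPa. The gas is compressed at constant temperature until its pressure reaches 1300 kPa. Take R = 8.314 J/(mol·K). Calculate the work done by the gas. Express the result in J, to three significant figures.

W ≈ -6540 J

Isothermal process: W = nRT ln(V₂/V₁) = nRT ln(P₁/P₂).
W = (1.69)(8.314)(603) × ln(601/1300)
  = 8473 × ln(0.4623) = 8473 × -0.7715
W_by_gas = -6537 J.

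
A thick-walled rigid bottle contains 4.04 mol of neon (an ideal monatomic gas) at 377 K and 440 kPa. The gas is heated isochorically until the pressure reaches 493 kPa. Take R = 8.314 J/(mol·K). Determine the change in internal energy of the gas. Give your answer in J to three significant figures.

ΔU ≈ 2290 J

Constant volume ⇒ W = 0, so Q = ΔU = nCᵥΔT with Cᵥ = 3R/2 = 12.47 J/(mol·K).
At constant V, T₂/T₁ = P₂/P₁ ⇒ ΔT = T₁(P₂/P₁ − 1) = 377·(493/440 − 1) = 45.41 K.
ΔU = (4.04)(12.47)(45.41) = 2288 J.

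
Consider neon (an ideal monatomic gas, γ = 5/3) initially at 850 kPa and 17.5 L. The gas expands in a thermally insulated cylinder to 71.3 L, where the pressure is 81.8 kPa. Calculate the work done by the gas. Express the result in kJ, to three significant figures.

W ≈ 13.6 kJ

Adiabatic: W = (P₁V₁ − P₂V₂)/(γ − 1) with γ = 5/3.
P₁V₁ = 14875 J, P₂V₂ = 5832 J.
W = (14875 − 5832) / 0.6667 = 13564 J.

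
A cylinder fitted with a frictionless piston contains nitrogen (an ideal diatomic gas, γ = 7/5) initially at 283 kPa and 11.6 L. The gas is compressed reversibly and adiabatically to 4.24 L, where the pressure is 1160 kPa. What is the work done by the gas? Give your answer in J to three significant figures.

W ≈ -4090 J

Adiabatic: W = (P₁V₁ − P₂V₂)/(γ − 1) with γ = 7/5.
P₁V₁ = 3283 J, P₂V₂ = 4918 J.
W = (3283 − 4918) / 0.4 = -4089 J.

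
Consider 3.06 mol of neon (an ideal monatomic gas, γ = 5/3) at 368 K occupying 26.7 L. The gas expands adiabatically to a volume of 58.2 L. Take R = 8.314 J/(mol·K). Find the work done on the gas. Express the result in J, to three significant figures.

Adiabatic: TV^(γ−1) = const with γ = 5/3.
T₂ = T₁ (V₁/V₂)^(γ−1) = 368 × (26.7/58.2)^0.667 = 368 × 0.5948 = 218.9 K.
W_by = nCᵥ(T₁ − T₂) = (3.06)(12.47)(368 − 218.9) = 5690 J.
Work on gas = −W_by = -5690 J.

W ≈ -5690 J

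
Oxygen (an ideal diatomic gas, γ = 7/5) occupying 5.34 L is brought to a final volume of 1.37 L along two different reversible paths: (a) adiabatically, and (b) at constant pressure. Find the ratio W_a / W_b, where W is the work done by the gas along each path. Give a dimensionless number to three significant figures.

W_a / W_b ≈ 2.43

Path (a) adiabatic: W = P₁V₁(1 − (V₁/V₂)^(γ−1))/(γ−1) → W_a/(P₁V₁) = -1.808.
Path (b) isobaric: W = P₁(V₂ − V₁) → W_b/(P₁V₁) = -0.7434.
W_a / W_b = -1.808 / -0.7434 = 2.432.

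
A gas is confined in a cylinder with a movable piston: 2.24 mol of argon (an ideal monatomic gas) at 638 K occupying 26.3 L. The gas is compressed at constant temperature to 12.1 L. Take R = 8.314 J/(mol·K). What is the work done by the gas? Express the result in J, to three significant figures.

W ≈ -9220 J

Isothermal: W = nRT ln(V₂/V₁).
W = (2.24)(8.314)(638) × ln(12.1/26.3)
  = 11882 × -0.7764
W_by_gas = -9225 J.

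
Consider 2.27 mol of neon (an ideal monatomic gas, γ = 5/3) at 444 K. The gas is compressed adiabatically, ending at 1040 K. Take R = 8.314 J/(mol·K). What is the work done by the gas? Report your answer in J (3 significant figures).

Adiabatic ⇒ Q = 0, so W_by = −ΔU = nCᵥ(T₁ − T₂).
Cᵥ = 3R/2 = 12.47 J/(mol·K).
W = (2.27)(12.47)(444 − 1040) = -16872 J.

W ≈ -16900 J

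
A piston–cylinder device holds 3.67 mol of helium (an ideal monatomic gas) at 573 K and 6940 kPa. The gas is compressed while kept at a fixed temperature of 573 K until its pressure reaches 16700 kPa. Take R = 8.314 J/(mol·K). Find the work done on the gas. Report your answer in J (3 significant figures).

Isothermal process: W = nRT ln(V₂/V₁) = nRT ln(P₁/P₂).
W = (3.67)(8.314)(573) × ln(6940/16700)
  = 17484 × ln(0.4156) = 17484 × -0.8781
W_by_gas = -15352 J; work on gas = −W_by = 15352 J.

W ≈ 15400 J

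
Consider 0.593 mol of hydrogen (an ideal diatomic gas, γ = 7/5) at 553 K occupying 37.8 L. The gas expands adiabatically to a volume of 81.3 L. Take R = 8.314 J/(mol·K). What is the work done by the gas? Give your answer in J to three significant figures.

Adiabatic: TV^(γ−1) = const with γ = 7/5.
T₂ = T₁ (V₁/V₂)^(γ−1) = 553 × (37.8/81.3)^0.4 = 553 × 0.7361 = 407.1 K.
W_by = nCᵥ(T₁ − T₂) = (0.593)(20.79)(553 − 407.1) = 1798 J.

W ≈ 1800 J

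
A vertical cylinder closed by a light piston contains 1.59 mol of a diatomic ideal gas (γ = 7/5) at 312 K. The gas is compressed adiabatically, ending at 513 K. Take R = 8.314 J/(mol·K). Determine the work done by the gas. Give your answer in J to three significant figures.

Adiabatic ⇒ Q = 0, so W_by = −ΔU = nCᵥ(T₁ − T₂).
Cᵥ = 5R/2 = 20.79 J/(mol·K).
W = (1.59)(20.79)(312 − 513) = -6643 J.

W ≈ -6640 J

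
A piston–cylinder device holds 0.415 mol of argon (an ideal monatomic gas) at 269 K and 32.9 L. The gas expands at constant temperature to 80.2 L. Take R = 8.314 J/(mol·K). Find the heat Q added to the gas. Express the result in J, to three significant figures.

Q ≈ 827 J

Isothermal ⇒ ΔU = 0, so Q = W = nRT ln(V₂/V₁).
Q = (0.415)(8.314)(269) ln(80.2/32.9) = 928.1 × 0.8911 = 827 J.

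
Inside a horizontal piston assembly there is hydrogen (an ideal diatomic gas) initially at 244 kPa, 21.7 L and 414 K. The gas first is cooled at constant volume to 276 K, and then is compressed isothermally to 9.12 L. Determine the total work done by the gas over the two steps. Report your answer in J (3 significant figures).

Step 1 (isochoric): W = 0 (constant volume).
After step 1: P = 162.7 kPa (V unchanged).
Step 2 (isothermal): W = P₁V₁ ln(V₂/V₁) = (3530) ln(9.12/21.7) = -3060 J.
W_total = 0 − 3060 = -3060 J.

W_total ≈ -3060 J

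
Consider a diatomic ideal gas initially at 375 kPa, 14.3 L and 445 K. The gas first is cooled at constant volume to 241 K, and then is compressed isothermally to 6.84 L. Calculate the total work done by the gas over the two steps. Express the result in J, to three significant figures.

Step 1 (isochoric): W = 0 (constant volume).
After step 1: P = 203.1 kPa (V unchanged).
Step 2 (isothermal): W = P₁V₁ ln(V₂/V₁) = (2904) ln(6.84/14.3) = -2142 J.
W_total = 0 − 2142 = -2142 J.

W_total ≈ -2140 J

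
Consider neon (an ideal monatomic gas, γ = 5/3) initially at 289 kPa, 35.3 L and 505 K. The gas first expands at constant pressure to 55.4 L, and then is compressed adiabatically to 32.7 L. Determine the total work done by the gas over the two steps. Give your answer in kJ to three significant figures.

Step 1 (isobaric): W = PΔV = (289 kPa)(55.4 − 35.3 L) = 5809 J.
After step 1: P = 289 kPa, V = 55.4 L, T = 792.5 K.
Step 2 (adiabatic): W = (P₁V₁ − P₂V₂)/(γ−1) = (16011 − 22754)/0.667 = -10114 J.
W_total = 5809 − 10114 = -4306 J.

W_total ≈ -4.31 kJ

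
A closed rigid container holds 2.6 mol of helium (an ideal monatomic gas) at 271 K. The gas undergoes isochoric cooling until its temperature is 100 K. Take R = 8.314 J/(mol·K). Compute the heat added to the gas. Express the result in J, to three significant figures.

Q ≈ -5540 J

Constant volume ⇒ W = 0, so Q = ΔU = nCᵥΔT with Cᵥ = 3R/2 = 12.47 J/(mol·K).
ΔU = (2.6)(12.47)(100 − 271) = -5545 J.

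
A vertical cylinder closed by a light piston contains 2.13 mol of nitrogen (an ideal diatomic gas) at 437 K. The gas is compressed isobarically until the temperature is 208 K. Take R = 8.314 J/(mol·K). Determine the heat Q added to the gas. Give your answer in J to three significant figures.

Isobaric: W = nRΔT = (2.13)(8.314)(-229) = -4055 J.
ΔU = nCᵥΔT with Cᵥ = 5R/2: ΔU = (2.13)(20.79)(-229) = -10138 J.
Q = ΔU + W = -10138 − 4055 = -14194 J.

Q ≈ -14200 J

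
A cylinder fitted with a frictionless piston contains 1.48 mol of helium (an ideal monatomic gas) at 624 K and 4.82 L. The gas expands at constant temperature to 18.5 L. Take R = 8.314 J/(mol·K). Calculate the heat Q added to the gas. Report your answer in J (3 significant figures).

Isothermal ⇒ ΔU = 0, so Q = W = nRT ln(V₂/V₁).
Q = (1.48)(8.314)(624) ln(18.5/4.82) = 7678 × 1.345 = 10327 J.

Q ≈ 10300 J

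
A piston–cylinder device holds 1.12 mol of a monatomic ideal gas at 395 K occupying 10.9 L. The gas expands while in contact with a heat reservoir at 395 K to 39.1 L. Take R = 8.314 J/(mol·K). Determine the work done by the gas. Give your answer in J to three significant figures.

W ≈ 4700 J

Isothermal: W = nRT ln(V₂/V₁).
W = (1.12)(8.314)(395) × ln(39.1/10.9)
  = 3678 × 1.277
W_by_gas = 4698 J.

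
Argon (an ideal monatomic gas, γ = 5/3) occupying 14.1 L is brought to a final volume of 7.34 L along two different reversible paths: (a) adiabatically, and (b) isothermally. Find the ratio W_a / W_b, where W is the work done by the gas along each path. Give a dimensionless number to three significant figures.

Path (a) adiabatic: W = P₁V₁(1 − (V₁/V₂)^(γ−1))/(γ−1) → W_a/(P₁V₁) = -0.818.
Path (b) isothermal: W = P₁V₁ ln(V₂/V₁) → W_b/(P₁V₁) = -0.6528.
W_a / W_b = -0.818 / -0.6528 = 1.253.

W_a / W_b ≈ 1.25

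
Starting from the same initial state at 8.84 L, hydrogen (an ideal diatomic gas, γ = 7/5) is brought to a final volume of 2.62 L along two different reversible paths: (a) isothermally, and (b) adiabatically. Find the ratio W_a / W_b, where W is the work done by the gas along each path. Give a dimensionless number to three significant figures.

W_a / W_b ≈ 0.776

Path (a) isothermal: W = P₁V₁ ln(V₂/V₁) → W_a/(P₁V₁) = -1.216.
Path (b) adiabatic: W = P₁V₁(1 − (V₁/V₂)^(γ−1))/(γ−1) → W_b/(P₁V₁) = -1.566.
W_a / W_b = -1.216 / -1.566 = 0.7764.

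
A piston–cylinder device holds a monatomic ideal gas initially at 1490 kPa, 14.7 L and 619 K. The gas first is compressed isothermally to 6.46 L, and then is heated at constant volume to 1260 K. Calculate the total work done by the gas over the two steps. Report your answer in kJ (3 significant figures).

W_total ≈ -18.0 kJ

Step 1 (isothermal): W = P₁V₁ ln(V₂/V₁) = (21903) ln(6.46/14.7) = -18009 J.
Step 2 (isochoric): W = 0 (constant volume).
W_total = -18009 + 0 = -18009 J.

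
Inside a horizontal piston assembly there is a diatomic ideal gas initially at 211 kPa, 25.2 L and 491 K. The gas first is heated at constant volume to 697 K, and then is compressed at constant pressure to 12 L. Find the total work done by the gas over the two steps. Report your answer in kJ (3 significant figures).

W_total ≈ -3.95 kJ

Step 1 (isochoric): W = 0 (constant volume).
After step 1: P = 299.5 kPa (V unchanged).
Step 2 (isobaric): W = PΔV = (299.5 kPa)(12 − 25.2 L) = -3954 J.
W_total = 0 − 3954 = -3954 J.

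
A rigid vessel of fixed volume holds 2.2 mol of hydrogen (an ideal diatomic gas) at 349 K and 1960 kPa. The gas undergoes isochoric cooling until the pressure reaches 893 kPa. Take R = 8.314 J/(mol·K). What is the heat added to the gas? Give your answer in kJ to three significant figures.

Q ≈ -8.69 kJ

Constant volume ⇒ W = 0, so Q = ΔU = nCᵥΔT with Cᵥ = 5R/2 = 20.79 J/(mol·K).
At constant V, T₂/T₁ = P₂/P₁ ⇒ ΔT = T₁(P₂/P₁ − 1) = 349·(893/1960 − 1) = -190 K.
ΔU = (2.2)(20.79)(-190) = -8688 J.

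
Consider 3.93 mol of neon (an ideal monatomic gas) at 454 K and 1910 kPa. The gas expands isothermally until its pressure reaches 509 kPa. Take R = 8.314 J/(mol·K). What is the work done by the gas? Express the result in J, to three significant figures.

Isothermal process: W = nRT ln(V₂/V₁) = nRT ln(P₁/P₂).
W = (3.93)(8.314)(454) × ln(1910/509)
  = 14834 × ln(3.752) = 14834 × 1.322
W_by_gas = 19617 J.

W ≈ 19600 J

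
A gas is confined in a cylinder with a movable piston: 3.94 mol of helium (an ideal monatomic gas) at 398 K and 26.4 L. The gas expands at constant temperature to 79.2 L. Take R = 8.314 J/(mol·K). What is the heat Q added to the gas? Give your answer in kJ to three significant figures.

Q ≈ 14.3 kJ

Isothermal ⇒ ΔU = 0, so Q = W = nRT ln(V₂/V₁).
Q = (3.94)(8.314)(398) ln(79.2/26.4) = 13037 × 1.099 = 14323 J.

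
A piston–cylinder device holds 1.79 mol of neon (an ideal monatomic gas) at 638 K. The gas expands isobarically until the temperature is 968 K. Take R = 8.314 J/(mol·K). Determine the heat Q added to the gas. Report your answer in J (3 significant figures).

Isobaric: W = nRΔT = (1.79)(8.314)(330) = 4911 J.
ΔU = nCᵥΔT with Cᵥ = 3R/2: ΔU = (1.79)(12.47)(330) = 7367 J.
Q = ΔU + W = 7367 + 4911 = 12278 J.

Q ≈ 12300 J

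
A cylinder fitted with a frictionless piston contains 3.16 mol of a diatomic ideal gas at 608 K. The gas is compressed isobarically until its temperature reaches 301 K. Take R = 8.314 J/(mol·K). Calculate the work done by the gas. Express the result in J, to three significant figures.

Isobaric: W = P ΔV = nR ΔT.
W = (3.16)(8.314)(301 − 608) = -8066 J.

W ≈ -8070 J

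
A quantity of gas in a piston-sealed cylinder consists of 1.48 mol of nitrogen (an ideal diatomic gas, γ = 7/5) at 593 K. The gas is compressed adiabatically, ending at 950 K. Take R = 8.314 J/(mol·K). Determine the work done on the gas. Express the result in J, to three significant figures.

Adiabatic ⇒ Q = 0, so W_by = −ΔU = nCᵥ(T₁ − T₂).
Cᵥ = 5R/2 = 20.79 J/(mol·K).
W = (1.48)(20.79)(593 − 950) = -10982 J.
Work on gas = −W_by = 10982 J.

W ≈ 11000 J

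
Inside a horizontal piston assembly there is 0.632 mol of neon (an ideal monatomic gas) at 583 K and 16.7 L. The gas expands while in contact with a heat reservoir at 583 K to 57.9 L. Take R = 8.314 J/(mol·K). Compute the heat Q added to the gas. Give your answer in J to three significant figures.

Isothermal ⇒ ΔU = 0, so Q = W = nRT ln(V₂/V₁).
Q = (0.632)(8.314)(583) ln(57.9/16.7) = 3063 × 1.243 = 3809 J.

Q ≈ 3810 J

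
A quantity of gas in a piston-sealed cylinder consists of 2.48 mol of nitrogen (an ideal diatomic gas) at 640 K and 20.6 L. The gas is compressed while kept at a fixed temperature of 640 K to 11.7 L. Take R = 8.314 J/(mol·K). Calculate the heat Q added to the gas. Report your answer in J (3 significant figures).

Isothermal ⇒ ΔU = 0, so Q = W = nRT ln(V₂/V₁).
Q = (2.48)(8.314)(640) ln(11.7/20.6) = 13196 × -0.5657 = -7465 J.

Q ≈ -7460 J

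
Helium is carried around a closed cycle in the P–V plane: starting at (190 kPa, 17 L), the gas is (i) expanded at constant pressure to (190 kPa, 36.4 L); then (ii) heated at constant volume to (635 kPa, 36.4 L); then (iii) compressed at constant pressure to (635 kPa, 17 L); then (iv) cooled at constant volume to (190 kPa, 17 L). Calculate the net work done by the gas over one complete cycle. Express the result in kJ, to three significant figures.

Constant-volume legs do no work.
W(i) = (190)(36.4 − 17) = 3686 J; W(iii) = (635)(17 − 36.4) = -12319 J.
W_net = 3686 − 12319 = -8633 J (the counter-clockwise enclosed area).

W_net ≈ -8.63 kJ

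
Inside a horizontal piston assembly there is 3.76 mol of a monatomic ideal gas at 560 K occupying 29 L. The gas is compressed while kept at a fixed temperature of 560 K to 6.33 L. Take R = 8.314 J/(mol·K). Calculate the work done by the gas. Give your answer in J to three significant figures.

W ≈ -26600 J

Isothermal: W = nRT ln(V₂/V₁).
W = (3.76)(8.314)(560) × ln(6.33/29)
  = 17506 × -1.522
W_by_gas = -26644 J.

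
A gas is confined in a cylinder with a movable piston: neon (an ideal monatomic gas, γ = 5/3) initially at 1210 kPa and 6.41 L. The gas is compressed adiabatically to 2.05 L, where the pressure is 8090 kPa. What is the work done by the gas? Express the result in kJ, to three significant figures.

W ≈ -13.2 kJ

Adiabatic: W = (P₁V₁ − P₂V₂)/(γ − 1) with γ = 5/3.
P₁V₁ = 7756 J, P₂V₂ = 16584 J.
W = (7756 − 16584) / 0.6667 = -13243 J.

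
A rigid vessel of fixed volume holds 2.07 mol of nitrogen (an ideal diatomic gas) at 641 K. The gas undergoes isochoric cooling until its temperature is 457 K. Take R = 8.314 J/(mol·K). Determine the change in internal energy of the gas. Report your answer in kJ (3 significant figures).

Constant volume ⇒ W = 0, so Q = ΔU = nCᵥΔT with Cᵥ = 5R/2 = 20.79 J/(mol·K).
ΔU = (2.07)(20.79)(457 − 641) = -7917 J.

ΔU ≈ -7.92 kJ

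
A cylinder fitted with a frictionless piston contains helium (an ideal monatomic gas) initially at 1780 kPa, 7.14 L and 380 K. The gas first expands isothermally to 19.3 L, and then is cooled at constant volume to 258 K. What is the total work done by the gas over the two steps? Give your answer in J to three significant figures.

Step 1 (isothermal): W = P₁V₁ ln(V₂/V₁) = (12709) ln(19.3/7.14) = 12638 J.
Step 2 (isochoric): W = 0 (constant volume).
W_total = 12638 + 0 = 12638 J.

W_total ≈ 12600 J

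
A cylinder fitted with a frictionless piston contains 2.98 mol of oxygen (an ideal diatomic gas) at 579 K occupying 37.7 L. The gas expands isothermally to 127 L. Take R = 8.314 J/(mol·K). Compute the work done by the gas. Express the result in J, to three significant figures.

Isothermal: W = nRT ln(V₂/V₁).
W = (2.98)(8.314)(579) × ln(127/37.7)
  = 14345 × 1.215
W_by_gas = 17423 J.

W ≈ 17400 J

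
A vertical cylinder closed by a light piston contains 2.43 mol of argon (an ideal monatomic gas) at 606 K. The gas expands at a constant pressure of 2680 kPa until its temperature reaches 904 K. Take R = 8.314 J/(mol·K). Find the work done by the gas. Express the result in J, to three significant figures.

W ≈ 6020 J

Isobaric: W = P ΔV = nR ΔT.
W = (2.43)(8.314)(904 − 606) = 6020 J.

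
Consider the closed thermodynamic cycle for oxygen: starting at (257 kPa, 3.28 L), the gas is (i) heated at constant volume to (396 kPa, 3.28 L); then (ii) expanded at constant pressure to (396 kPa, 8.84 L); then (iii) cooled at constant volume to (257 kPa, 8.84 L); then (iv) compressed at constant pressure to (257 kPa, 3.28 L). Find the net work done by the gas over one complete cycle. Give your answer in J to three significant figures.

Constant-volume legs do no work.
W(ii) = (396)(8.84 − 3.28) = 2202 J; W(iv) = (257)(3.28 − 8.84) = -1429 J.
W_net = 2202 − 1429 = 772.8 J (the clockwise enclosed area).

W_net ≈ 773 J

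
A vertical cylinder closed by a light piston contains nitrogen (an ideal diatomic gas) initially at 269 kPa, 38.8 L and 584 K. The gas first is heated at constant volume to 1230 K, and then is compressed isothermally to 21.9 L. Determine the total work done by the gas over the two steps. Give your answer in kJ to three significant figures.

Step 1 (isochoric): W = 0 (constant volume).
After step 1: P = 566.6 kPa (V unchanged).
Step 2 (isothermal): W = P₁V₁ ln(V₂/V₁) = (21982) ln(21.9/38.8) = -12573 J.
W_total = 0 − 12573 = -12573 J.

W_total ≈ -12.6 kJ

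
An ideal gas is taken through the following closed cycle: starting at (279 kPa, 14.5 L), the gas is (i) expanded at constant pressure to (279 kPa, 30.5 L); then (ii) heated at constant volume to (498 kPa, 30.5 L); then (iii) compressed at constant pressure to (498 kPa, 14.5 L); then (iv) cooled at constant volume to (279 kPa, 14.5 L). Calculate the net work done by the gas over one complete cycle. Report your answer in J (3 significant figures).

Constant-volume legs do no work.
W(i) = (279)(30.5 − 14.5) = 4464 J; W(iii) = (498)(14.5 − 30.5) = -7968 J.
W_net = 4464 − 7968 = -3504 J (the counter-clockwise enclosed area).

W_net ≈ -3500 J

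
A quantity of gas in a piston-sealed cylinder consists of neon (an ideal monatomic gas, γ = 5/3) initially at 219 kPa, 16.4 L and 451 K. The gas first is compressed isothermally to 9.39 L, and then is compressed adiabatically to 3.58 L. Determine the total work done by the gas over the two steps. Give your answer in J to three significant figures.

Step 1 (isothermal): W = P₁V₁ ln(V₂/V₁) = (3592) ln(9.39/16.4) = -2003 J.
After step 1: P = 382.5 kPa, V = 9.39 L, T = 451 K.
Step 2 (adiabatic): W = (P₁V₁ − P₂V₂)/(γ−1) = (3592 − 6831)/0.667 = -4859 J.
W_total = -2003 − 4859 = -6862 J.

W_total ≈ -6860 J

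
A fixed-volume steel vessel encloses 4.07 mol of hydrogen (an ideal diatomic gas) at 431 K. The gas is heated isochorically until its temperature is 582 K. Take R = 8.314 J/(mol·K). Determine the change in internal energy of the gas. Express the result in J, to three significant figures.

Constant volume ⇒ W = 0, so Q = ΔU = nCᵥΔT with Cᵥ = 5R/2 = 20.79 J/(mol·K).
ΔU = (4.07)(20.79)(582 − 431) = 12774 J.

ΔU ≈ 12800 J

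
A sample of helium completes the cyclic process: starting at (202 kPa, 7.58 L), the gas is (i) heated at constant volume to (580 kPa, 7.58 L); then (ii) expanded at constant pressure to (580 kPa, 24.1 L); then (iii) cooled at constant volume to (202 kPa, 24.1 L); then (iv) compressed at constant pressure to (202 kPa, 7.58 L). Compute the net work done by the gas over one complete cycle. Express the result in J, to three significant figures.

W_net ≈ 6240 J

Constant-volume legs do no work.
W(ii) = (580)(24.1 − 7.58) = 9582 J; W(iv) = (202)(7.58 − 24.1) = -3337 J.
W_net = 9582 − 3337 = 6245 J (the clockwise enclosed area).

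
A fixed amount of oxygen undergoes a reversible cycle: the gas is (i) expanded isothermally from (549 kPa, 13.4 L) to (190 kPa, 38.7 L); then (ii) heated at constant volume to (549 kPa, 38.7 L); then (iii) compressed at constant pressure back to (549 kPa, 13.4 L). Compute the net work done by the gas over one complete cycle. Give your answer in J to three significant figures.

Leg (i): W = PᵢVᵢ ln(V_f/Vᵢ) = (7357) ln(38.7/13.4) = 7802 J.
Leg (ii): W = 0.
Leg (iii): W = PΔV = (549)(13.4 − 38.7) = -13890 J.
W_net = 7802 − 13890 = -6087 J.

W_net ≈ -6090 J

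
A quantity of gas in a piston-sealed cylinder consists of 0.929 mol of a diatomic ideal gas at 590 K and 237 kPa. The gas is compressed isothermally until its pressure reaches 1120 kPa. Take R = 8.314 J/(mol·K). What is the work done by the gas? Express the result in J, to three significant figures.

W ≈ -7080 J

Isothermal process: W = nRT ln(V₂/V₁) = nRT ln(P₁/P₂).
W = (0.929)(8.314)(590) × ln(237/1120)
  = 4557 × ln(0.2116) = 4557 × -1.553
W_by_gas = -7077 J.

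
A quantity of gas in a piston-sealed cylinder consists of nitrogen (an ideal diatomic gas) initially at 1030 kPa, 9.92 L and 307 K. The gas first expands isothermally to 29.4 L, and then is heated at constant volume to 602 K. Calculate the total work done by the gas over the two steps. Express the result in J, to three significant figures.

W_total ≈ 11100 J

Step 1 (isothermal): W = P₁V₁ ln(V₂/V₁) = (10218) ln(29.4/9.92) = 11101 J.
Step 2 (isochoric): W = 0 (constant volume).
W_total = 11101 + 0 = 11101 J.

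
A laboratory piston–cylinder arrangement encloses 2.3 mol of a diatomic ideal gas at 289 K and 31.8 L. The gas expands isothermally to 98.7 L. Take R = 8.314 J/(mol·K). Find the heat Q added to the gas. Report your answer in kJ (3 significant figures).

Isothermal ⇒ ΔU = 0, so Q = W = nRT ln(V₂/V₁).
Q = (2.3)(8.314)(289) ln(98.7/31.8) = 5526 × 1.133 = 6259 J.

Q ≈ 6.26 kJ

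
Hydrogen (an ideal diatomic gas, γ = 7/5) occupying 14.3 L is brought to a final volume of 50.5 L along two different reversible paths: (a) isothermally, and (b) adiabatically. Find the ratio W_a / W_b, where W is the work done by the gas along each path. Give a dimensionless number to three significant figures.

Path (a) isothermal: W = P₁V₁ ln(V₂/V₁) → W_a/(P₁V₁) = 1.262.
Path (b) adiabatic: W = P₁V₁(1 − (V₁/V₂)^(γ−1))/(γ−1) → W_b/(P₁V₁) = 0.9908.
W_a / W_b = 1.262 / 0.9908 = 1.273.

W_a / W_b ≈ 1.27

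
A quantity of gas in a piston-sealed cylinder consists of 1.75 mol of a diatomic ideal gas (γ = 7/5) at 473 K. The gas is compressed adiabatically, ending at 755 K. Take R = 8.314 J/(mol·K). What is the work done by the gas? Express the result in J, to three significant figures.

Adiabatic ⇒ Q = 0, so W_by = −ΔU = nCᵥ(T₁ − T₂).
Cᵥ = 5R/2 = 20.79 J/(mol·K).
W = (1.75)(20.79)(473 − 755) = -10257 J.

W ≈ -10300 J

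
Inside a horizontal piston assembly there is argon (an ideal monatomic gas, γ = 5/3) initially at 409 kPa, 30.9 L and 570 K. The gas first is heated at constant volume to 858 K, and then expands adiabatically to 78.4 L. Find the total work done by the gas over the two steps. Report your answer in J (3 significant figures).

Step 1 (isochoric): W = 0 (constant volume).
After step 1: P = 615.7 kPa (V unchanged).
Step 2 (adiabatic): W = (P₁V₁ − P₂V₂)/(γ−1) = (19024 − 10226)/0.667 = 13196 J.
W_total = 0 + 13196 = 13196 J.

W_total ≈ 13200 J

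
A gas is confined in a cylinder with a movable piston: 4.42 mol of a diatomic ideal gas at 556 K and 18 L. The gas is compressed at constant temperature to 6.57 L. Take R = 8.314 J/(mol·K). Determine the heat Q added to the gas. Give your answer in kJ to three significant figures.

Isothermal ⇒ ΔU = 0, so Q = W = nRT ln(V₂/V₁).
Q = (4.42)(8.314)(556) ln(6.57/18) = 20432 × -1.008 = -20592 J.

Q ≈ -20.6 kJ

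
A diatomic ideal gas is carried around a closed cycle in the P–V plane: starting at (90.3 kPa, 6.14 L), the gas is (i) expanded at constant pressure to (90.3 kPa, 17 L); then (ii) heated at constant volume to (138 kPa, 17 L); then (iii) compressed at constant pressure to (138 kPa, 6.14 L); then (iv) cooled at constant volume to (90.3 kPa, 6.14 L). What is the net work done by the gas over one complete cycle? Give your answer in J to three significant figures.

Constant-volume legs do no work.
W(i) = (90.3)(17 − 6.14) = 980.7 J; W(iii) = (138)(6.14 − 17) = -1499 J.
W_net = 980.7 − 1499 = -518 J (the counter-clockwise enclosed area).

W_net ≈ -518 J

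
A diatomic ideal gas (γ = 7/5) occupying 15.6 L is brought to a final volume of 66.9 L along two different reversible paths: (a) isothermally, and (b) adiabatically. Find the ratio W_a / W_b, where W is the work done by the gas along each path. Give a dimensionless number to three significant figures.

Path (a) isothermal: W = P₁V₁ ln(V₂/V₁) → W_a/(P₁V₁) = 1.456.
Path (b) adiabatic: W = P₁V₁(1 − (V₁/V₂)^(γ−1))/(γ−1) → W_b/(P₁V₁) = 1.104.
W_a / W_b = 1.456 / 1.104 = 1.319.

W_a / W_b ≈ 1.32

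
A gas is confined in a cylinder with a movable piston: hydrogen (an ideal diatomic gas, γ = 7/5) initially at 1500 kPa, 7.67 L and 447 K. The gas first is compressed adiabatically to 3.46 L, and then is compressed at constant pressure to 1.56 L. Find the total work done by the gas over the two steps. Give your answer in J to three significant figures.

W_total ≈ -19500 J

Step 1 (adiabatic): W = (P₁V₁ − P₂V₂)/(γ−1) = (11505 − 15819)/0.4 = -10785 J.
After step 1: P = 4572 kPa, V = 3.46 L, T = 614.6 K.
Step 2 (isobaric): W = PΔV = (4572 kPa)(1.56 − 3.46 L) = -8687 J.
W_total = -10785 − 8687 = -19471 J.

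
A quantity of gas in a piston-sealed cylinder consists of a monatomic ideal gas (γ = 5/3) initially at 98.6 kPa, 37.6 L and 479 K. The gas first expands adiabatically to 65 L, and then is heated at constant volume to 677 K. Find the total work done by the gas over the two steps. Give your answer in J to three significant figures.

Step 1 (adiabatic): W = (P₁V₁ − P₂V₂)/(γ−1) = (3707 − 2574)/0.667 = 1700 J.
Step 2 (isochoric): W = 0 (constant volume).
W_total = 1700 + 0 = 1700 J.

W_total ≈ 1700 J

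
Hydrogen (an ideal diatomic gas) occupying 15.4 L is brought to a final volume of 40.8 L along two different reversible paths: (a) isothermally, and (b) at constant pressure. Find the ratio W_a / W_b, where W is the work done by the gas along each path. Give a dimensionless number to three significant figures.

Path (a) isothermal: W = P₁V₁ ln(V₂/V₁) → W_a/(P₁V₁) = 0.9743.
Path (b) isobaric: W = P₁(V₂ − V₁) → W_b/(P₁V₁) = 1.649.
W_a / W_b = 0.9743 / 1.649 = 0.5907.

W_a / W_b ≈ 0.591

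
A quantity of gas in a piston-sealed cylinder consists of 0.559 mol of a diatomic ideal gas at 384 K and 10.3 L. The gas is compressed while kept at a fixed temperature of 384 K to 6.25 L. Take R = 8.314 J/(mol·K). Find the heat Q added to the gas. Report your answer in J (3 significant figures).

Isothermal ⇒ ΔU = 0, so Q = W = nRT ln(V₂/V₁).
Q = (0.559)(8.314)(384) ln(6.25/10.3) = 1785 × -0.4996 = -891.5 J.

Q ≈ -892 J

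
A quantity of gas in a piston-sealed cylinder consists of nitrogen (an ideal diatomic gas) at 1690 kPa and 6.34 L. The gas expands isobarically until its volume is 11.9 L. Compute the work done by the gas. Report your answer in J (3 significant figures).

Isobaric: W = P ΔV.
W = (1690 kPa)(11.9 − 6.34 L) = (1690)(5.56) = 9396 J.

W ≈ 9400 J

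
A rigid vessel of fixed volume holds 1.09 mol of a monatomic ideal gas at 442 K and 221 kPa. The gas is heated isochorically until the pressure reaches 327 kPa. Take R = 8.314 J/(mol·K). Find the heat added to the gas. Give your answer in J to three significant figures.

Q ≈ 2880 J

Constant volume ⇒ W = 0, so Q = ΔU = nCᵥΔT with Cᵥ = 3R/2 = 12.47 J/(mol·K).
At constant V, T₂/T₁ = P₂/P₁ ⇒ ΔT = T₁(P₂/P₁ − 1) = 442·(327/221 − 1) = 212 K.
ΔU = (1.09)(12.47)(212) = 2882 J.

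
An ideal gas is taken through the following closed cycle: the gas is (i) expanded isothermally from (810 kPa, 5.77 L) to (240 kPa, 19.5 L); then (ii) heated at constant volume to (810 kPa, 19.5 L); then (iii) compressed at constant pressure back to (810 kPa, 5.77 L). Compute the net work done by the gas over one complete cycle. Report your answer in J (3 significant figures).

Leg (i): W = PᵢVᵢ ln(V_f/Vᵢ) = (4674) ln(19.5/5.77) = 5691 J.
Leg (ii): W = 0.
Leg (iii): W = PΔV = (810)(5.77 − 19.5) = -11121 J.
W_net = 5691 − 11121 = -5430 J.

W_net ≈ -5430 J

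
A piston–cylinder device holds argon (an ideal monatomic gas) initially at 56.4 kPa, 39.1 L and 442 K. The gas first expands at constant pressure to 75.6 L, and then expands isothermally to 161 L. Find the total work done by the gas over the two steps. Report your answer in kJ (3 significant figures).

Step 1 (isobaric): W = PΔV = (56.4 kPa)(75.6 − 39.1 L) = 2059 J.
After step 1: P = 56.4 kPa, V = 75.6 L, T = 854.6 K.
Step 2 (isothermal): W = P₁V₁ ln(V₂/V₁) = (4264) ln(161/75.6) = 3223 J.
W_total = 2059 + 3223 = 5282 J.

W_total ≈ 5.28 kJ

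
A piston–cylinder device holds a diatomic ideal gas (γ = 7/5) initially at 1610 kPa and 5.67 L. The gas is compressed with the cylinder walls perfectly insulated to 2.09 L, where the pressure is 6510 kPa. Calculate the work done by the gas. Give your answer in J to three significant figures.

W ≈ -11200 J

Adiabatic: W = (P₁V₁ − P₂V₂)/(γ − 1) with γ = 7/5.
P₁V₁ = 9129 J, P₂V₂ = 13606 J.
W = (9129 − 13606) / 0.4 = -11193 J.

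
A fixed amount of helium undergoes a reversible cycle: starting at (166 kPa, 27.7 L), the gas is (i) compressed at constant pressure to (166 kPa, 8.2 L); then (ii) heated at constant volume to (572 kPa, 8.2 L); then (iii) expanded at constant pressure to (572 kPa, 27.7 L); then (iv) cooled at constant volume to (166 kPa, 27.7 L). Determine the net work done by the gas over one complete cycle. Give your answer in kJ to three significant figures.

Constant-volume legs do no work.
W(i) = (166)(8.2 − 27.7) = -3237 J; W(iii) = (572)(27.7 − 8.2) = 11154 J.
W_net = -3237 + 11154 = 7917 J (the clockwise enclosed area).

W_net ≈ 7.92 kJ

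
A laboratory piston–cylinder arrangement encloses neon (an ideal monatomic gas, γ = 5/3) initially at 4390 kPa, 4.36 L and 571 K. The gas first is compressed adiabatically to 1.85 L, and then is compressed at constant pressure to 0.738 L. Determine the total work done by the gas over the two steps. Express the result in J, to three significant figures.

Step 1 (adiabatic): W = (P₁V₁ − P₂V₂)/(γ−1) = (19140 − 33897)/0.667 = -22135 J.
After step 1: P = 18323 kPa, V = 1.85 L, T = 1011 K.
Step 2 (isobaric): W = PΔV = (18323 kPa)(0.738 − 1.85 L) = -20375 J.
W_total = -22135 − 20375 = -42510 J.

W_total ≈ -42500 J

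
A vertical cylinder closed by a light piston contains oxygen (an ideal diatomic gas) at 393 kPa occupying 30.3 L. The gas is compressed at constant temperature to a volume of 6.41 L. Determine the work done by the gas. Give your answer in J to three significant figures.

W ≈ -18500 J

Isothermal: W = nRT ln(V₂/V₁) = P₁V₁ ln(V₂/V₁).
P₁V₁ = (393 kPa)(30.3 L) = 11908 J.
W = 11908 × ln(6.41/30.3) = 11908 × -1.553
W_by_gas = -18496 J.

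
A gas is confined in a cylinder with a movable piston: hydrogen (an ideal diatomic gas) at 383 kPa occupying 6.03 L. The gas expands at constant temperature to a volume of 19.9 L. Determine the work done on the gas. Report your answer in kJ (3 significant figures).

W ≈ -2.76 kJ

Isothermal: W = nRT ln(V₂/V₁) = P₁V₁ ln(V₂/V₁).
P₁V₁ = (383 kPa)(6.03 L) = 2309 J.
W = 2309 × ln(19.9/6.03) = 2309 × 1.194
W_by_gas = 2757 J; work on gas = −W_by = -2757 J.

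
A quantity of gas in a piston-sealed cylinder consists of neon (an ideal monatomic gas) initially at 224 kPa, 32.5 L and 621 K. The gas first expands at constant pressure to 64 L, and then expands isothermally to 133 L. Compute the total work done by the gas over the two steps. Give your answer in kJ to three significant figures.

Step 1 (isobaric): W = PΔV = (224 kPa)(64 − 32.5 L) = 7056 J.
After step 1: P = 224 kPa, V = 64 L, T = 1223 K.
Step 2 (isothermal): W = P₁V₁ ln(V₂/V₁) = (14336) ln(133/64) = 10486 J.
W_total = 7056 + 10486 = 17542 J.

W_total ≈ 17.5 kJ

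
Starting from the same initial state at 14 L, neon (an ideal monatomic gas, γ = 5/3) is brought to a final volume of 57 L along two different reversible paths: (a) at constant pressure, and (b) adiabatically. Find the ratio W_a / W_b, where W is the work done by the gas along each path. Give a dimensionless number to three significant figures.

Path (a) isobaric: W = P₁(V₂ − V₁) → W_a/(P₁V₁) = 3.071.
Path (b) adiabatic: W = P₁V₁(1 − (V₁/V₂)^(γ−1))/(γ−1) → W_b/(P₁V₁) = 0.9117.
W_a / W_b = 3.071 / 0.9117 = 3.369.

W_a / W_b ≈ 3.37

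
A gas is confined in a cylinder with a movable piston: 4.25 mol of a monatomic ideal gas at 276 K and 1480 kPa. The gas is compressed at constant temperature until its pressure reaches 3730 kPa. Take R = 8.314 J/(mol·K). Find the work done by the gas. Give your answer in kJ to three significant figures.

W ≈ -9.01 kJ

Isothermal process: W = nRT ln(V₂/V₁) = nRT ln(P₁/P₂).
W = (4.25)(8.314)(276) × ln(1480/3730)
  = 9752 × ln(0.3968) = 9752 × -0.9244
W_by_gas = -9015 J.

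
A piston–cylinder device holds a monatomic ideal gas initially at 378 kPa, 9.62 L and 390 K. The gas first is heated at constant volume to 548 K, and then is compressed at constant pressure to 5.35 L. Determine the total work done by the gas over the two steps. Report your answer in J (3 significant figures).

W_total ≈ -2270 J

Step 1 (isochoric): W = 0 (constant volume).
After step 1: P = 531.1 kPa (V unchanged).
Step 2 (isobaric): W = PΔV = (531.1 kPa)(5.35 − 9.62 L) = -2268 J.
W_total = 0 − 2268 = -2268 J.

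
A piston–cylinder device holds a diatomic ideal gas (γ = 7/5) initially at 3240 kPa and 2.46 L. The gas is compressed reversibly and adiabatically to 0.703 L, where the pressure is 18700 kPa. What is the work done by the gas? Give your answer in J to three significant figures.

Adiabatic: W = (P₁V₁ − P₂V₂)/(γ − 1) with γ = 7/5.
P₁V₁ = 7970 J, P₂V₂ = 13146 J.
W = (7970 − 13146) / 0.4 = -12939 J.

W ≈ -12900 J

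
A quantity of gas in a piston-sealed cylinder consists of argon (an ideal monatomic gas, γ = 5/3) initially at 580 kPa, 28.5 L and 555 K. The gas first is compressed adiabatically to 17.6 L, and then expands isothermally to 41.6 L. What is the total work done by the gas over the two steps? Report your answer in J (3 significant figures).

W_total ≈ 10200 J

Step 1 (adiabatic): W = (P₁V₁ − P₂V₂)/(γ−1) = (16530 − 22794)/0.667 = -9397 J.
After step 1: P = 1295 kPa, V = 17.6 L, T = 765.3 K.
Step 2 (isothermal): W = P₁V₁ ln(V₂/V₁) = (22794) ln(41.6/17.6) = 19608 J.
W_total = -9397 + 19608 = 10211 J.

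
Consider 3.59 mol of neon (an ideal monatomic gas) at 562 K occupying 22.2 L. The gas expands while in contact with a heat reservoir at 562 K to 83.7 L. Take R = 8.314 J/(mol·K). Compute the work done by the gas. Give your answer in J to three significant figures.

Isothermal: W = nRT ln(V₂/V₁).
W = (3.59)(8.314)(562) × ln(83.7/22.2)
  = 16774 × 1.327
W_by_gas = 22262 J.

W ≈ 22300 J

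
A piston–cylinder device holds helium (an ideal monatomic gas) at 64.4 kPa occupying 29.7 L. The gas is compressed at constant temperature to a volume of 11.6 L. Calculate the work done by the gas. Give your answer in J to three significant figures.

Isothermal: W = nRT ln(V₂/V₁) = P₁V₁ ln(V₂/V₁).
P₁V₁ = (64.4 kPa)(29.7 L) = 1913 J.
W = 1913 × ln(11.6/29.7) = 1913 × -0.9401
W_by_gas = -1798 J.

W ≈ -1800 J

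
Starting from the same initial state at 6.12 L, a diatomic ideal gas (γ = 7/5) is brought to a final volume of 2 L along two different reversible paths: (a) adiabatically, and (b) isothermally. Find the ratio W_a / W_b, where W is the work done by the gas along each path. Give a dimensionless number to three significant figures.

Path (a) adiabatic: W = P₁V₁(1 − (V₁/V₂)^(γ−1))/(γ−1) → W_a/(P₁V₁) = -1.41.
Path (b) isothermal: W = P₁V₁ ln(V₂/V₁) → W_b/(P₁V₁) = -1.118.
W_a / W_b = -1.41 / -1.118 = 1.261.

W_a / W_b ≈ 1.26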